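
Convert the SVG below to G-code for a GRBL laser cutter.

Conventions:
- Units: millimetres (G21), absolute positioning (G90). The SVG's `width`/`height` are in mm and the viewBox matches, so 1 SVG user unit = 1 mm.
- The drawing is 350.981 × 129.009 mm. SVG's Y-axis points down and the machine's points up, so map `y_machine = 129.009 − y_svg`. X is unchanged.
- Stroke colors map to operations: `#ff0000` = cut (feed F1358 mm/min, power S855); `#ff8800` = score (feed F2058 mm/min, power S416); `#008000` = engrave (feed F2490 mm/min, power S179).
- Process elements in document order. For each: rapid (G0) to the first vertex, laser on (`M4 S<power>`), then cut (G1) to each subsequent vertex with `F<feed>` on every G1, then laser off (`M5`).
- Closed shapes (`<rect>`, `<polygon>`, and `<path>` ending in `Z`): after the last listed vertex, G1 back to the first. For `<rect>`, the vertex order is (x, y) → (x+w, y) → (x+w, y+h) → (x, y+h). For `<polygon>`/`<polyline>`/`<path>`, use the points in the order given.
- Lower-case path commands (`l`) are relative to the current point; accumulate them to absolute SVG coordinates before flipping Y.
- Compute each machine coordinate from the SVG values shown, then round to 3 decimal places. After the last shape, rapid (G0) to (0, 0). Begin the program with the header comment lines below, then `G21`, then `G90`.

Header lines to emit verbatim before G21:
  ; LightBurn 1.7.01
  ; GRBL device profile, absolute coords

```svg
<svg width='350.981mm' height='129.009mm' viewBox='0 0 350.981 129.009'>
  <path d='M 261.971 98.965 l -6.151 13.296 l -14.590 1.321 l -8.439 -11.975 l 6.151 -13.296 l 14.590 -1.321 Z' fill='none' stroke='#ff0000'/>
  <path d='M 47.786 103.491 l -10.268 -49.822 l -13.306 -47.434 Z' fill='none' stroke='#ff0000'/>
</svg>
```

1 u = 1 mm; y_m = 129.009 − y.

[1] `<path>` regular polygon, #ff0000→cut S855 F1358: (261.971,30.044) → (255.820,16.748) → (241.230,15.427) → (232.791,27.402) → (238.942,40.698) → (253.532,42.019) → (261.971,30.044) (closed)

[2] `<path>` closed polygon, #ff0000→cut S855 F1358: (47.786,25.518) → (37.518,75.340) → (24.212,122.774) → (47.786,25.518) (closed)

; LightBurn 1.7.01
; GRBL device profile, absolute coords
G21
G90
G0 X261.971 Y30.044
M4 S855
G1 X255.820 Y16.748 F1358
G1 X241.230 Y15.427 F1358
G1 X232.791 Y27.402 F1358
G1 X238.942 Y40.698 F1358
G1 X253.532 Y42.019 F1358
G1 X261.971 Y30.044 F1358
M5
G0 X47.786 Y25.518
M4 S855
G1 X37.518 Y75.340 F1358
G1 X24.212 Y122.774 F1358
G1 X47.786 Y25.518 F1358
M5
G0 X0.000 Y0.000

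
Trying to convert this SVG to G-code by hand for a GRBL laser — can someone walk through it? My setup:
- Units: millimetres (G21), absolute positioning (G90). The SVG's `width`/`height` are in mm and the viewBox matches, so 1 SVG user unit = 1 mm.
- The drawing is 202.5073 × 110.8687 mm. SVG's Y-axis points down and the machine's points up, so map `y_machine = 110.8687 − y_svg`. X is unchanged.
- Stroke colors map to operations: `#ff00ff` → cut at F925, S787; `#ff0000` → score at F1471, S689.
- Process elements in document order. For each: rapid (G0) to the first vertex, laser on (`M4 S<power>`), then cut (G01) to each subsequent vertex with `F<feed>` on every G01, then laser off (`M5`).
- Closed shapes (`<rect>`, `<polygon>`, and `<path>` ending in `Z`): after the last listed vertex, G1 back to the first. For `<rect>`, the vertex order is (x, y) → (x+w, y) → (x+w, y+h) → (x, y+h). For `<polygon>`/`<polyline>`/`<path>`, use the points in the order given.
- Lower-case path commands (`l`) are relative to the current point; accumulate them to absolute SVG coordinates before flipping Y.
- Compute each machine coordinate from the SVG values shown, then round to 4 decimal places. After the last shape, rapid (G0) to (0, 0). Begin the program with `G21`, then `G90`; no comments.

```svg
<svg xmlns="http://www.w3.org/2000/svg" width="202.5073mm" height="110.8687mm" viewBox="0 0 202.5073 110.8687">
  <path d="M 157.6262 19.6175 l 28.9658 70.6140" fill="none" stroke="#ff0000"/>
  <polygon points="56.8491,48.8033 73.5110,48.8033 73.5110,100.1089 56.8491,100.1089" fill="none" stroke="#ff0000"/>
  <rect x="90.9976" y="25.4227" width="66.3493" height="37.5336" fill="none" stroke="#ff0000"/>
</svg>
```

Since the viewBox matches the mm dimensions, user units are millimetres directly. The only transform is the Y-flip y_m = 110.8687 − y_svg.

Shape 1 is a line segment drawn with `<path>`. Its stroke #ff0000 means score at S689, F1471. After flipping Y the toolpath is (157.6262,91.2512) → (186.5920,20.6372).

Shape 2 is a rectangle drawn with `<polygon>`. Its stroke #ff0000 means score at S689, F1471. After flipping Y the toolpath is (56.8491,62.0654) → (73.5110,62.0654) → (73.5110,10.7598) → (56.8491,10.7598) → (56.8491,62.0654), returning to the start.

Shape 3 is a rectangle drawn with `<rect>`. Its stroke #ff0000 means score at S689, F1471. After flipping Y the toolpath is (90.9976,85.4460) → (157.3469,85.4460) → (157.3469,47.9124) → (90.9976,47.9124) → (90.9976,85.4460), returning to the start.

G21
G90
G0 X157.6262 Y91.2512
M4 S689
G01 X186.5920 Y20.6372 F1471
M5
G0 X56.8491 Y62.0654
M4 S689
G01 X73.5110 Y62.0654 F1471
G01 X73.5110 Y10.7598 F1471
G01 X56.8491 Y10.7598 F1471
G01 X56.8491 Y62.0654 F1471
M5
G0 X90.9976 Y85.4460
M4 S689
G01 X157.3469 Y85.4460 F1471
G01 X157.3469 Y47.9124 F1471
G01 X90.9976 Y47.9124 F1471
G01 X90.9976 Y85.4460 F1471
M5
G0 X0.0000 Y0.0000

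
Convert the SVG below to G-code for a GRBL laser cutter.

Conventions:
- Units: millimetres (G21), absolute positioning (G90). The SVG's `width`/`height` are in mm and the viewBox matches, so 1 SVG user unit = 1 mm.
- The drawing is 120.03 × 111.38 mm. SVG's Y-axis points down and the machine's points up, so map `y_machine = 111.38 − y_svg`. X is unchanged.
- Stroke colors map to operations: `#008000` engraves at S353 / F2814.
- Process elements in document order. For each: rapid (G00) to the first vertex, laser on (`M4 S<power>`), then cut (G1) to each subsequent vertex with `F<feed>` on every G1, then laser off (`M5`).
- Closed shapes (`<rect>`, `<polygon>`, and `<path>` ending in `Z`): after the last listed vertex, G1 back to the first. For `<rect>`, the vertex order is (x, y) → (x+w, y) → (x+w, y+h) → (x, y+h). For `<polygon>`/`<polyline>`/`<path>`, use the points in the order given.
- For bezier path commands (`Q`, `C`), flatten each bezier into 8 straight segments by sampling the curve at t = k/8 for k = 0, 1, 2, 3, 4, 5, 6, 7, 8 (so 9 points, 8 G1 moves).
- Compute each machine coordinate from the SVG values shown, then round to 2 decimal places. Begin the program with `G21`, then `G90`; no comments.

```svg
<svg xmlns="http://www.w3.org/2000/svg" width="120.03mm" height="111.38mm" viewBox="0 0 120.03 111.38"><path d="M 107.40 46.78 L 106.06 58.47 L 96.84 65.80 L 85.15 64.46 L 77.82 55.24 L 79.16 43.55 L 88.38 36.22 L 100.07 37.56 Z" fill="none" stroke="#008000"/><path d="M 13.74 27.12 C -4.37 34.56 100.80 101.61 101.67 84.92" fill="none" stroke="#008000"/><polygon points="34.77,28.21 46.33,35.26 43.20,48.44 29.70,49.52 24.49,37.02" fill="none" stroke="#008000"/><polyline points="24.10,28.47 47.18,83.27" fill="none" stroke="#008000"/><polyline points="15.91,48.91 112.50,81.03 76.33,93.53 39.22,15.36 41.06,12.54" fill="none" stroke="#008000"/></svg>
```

G21
G90
G00 X107.40 Y64.60
M4 S353
G1 X106.06 Y52.91 F2814
G1 X96.84 Y45.58 F2814
G1 X85.15 Y46.92 F2814
G1 X77.82 Y56.14 F2814
G1 X79.16 Y67.83 F2814
G1 X88.38 Y75.16 F2814
G1 X100.07 Y73.82 F2814
G1 X107.40 Y64.60 F2814
M5
G00 X13.74 Y84.26
M4 S353
G1 X12.28 Y78.96 F2814
G1 X19.72 Y69.74 F2814
G1 X33.37 Y58.30 F2814
G1 X50.59 Y46.31 F2814
G1 X68.69 Y35.45 F2814
G1 X85.02 Y27.40 F2814
G1 X96.90 Y23.85 F2814
G1 X101.67 Y26.46 F2814
M5
G00 X34.77 Y83.17
M4 S353
G1 X46.33 Y76.12 F2814
G1 X43.20 Y62.94 F2814
G1 X29.70 Y61.86 F2814
G1 X24.49 Y74.36 F2814
G1 X34.77 Y83.17 F2814
M5
G00 X24.10 Y82.91
M4 S353
G1 X47.18 Y28.11 F2814
M5
G00 X15.91 Y62.47
M4 S353
G1 X112.50 Y30.35 F2814
G1 X76.33 Y17.85 F2814
G1 X39.22 Y96.02 F2814
G1 X41.06 Y98.84 F2814
M5

1 u = 1 mm; y_m = 111.38 − y.

[1] `<path>` regular polygon, #008000→engrave S353 F2814: (107.40,64.60) → (106.06,52.91) → (96.84,45.58) → (85.15,46.92) → (77.82,56.14) → (79.16,67.83) → (88.38,75.16) → (100.07,73.82) → (107.40,64.60) (closed)

[2] `<path>` cubic bezier, #008000→engrave S353 F2814: (13.74,84.26) → (12.28,78.96) → (19.72,69.74) → (33.37,58.30) → (50.59,46.31) → (68.69,35.45) → (85.02,27.40) → (96.90,23.85) → (101.67,26.46)

[3] `<polygon>` regular polygon, #008000→engrave S353 F2814: (34.77,83.17) → (46.33,76.12) → (43.20,62.94) → (29.70,61.86) → (24.49,74.36) → (34.77,83.17) (closed)

[4] `<polyline>` line segment, #008000→engrave S353 F2814: (24.10,82.91) → (47.18,28.11)

[5] `<polyline>` open polyline, #008000→engrave S353 F2814: (15.91,62.47) → (112.50,30.35) → (76.33,17.85) → (39.22,96.02) → (41.06,98.84)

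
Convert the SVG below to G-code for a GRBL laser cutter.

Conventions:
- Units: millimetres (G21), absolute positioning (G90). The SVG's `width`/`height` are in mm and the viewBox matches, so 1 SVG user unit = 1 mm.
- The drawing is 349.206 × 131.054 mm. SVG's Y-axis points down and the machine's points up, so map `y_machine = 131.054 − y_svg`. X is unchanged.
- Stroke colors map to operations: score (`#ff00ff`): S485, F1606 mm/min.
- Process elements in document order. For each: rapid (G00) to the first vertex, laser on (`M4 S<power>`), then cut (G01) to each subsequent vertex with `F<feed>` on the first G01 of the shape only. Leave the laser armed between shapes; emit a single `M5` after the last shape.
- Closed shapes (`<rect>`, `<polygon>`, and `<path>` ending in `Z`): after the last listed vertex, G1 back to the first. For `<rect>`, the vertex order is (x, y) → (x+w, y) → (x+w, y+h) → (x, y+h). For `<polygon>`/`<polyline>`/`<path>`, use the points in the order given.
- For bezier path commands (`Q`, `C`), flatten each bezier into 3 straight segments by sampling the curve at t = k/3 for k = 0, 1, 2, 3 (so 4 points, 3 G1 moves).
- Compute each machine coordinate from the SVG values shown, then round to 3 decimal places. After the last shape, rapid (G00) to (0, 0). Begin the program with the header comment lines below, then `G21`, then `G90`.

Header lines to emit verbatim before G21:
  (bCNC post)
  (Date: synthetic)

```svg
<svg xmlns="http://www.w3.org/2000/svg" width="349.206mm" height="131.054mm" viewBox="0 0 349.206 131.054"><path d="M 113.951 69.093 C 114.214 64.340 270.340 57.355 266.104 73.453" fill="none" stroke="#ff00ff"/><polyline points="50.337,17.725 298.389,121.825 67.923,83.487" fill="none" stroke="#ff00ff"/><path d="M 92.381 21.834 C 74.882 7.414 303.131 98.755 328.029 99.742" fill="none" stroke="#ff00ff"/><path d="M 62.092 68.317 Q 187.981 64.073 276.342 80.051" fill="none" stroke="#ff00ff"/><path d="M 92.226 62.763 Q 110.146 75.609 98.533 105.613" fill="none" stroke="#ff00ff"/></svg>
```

(bCNC post)
(Date: synthetic)
G21
G90
G00 X113.951 Y61.961
M4 S485
G01 X154.456 Y66.520 F1606
G01 X228.598 Y66.942
G01 X266.104 Y57.601
G00 X50.337 Y113.329
M4 S485
G01 X298.389 Y9.229 F1606
G01 X67.923 Y47.567
G00 X92.381 Y109.220
M4 S485
G01 X140.165 Y95.650 F1606
G01 X251.981 Y55.153
G01 X328.029 Y31.312
G00 X62.092 Y62.737
M4 S485
G01 X141.848 Y63.319 F1606
G01 X213.265 Y59.408
G01 X276.342 Y51.003
G00 X92.226 Y68.291
M4 S485
G01 X100.891 Y57.821 F1606
G01 X102.994 Y43.537
G01 X98.533 Y25.441
M5
G00 X0.000 Y0.000

Since the viewBox matches the mm dimensions, user units are millimetres directly. The only transform is the Y-flip y_m = 131.054 − y_svg.

Shape 1 is a cubic bezier drawn with `<path>`. Its stroke #ff00ff means score at S485, F1606. After flipping Y the toolpath is (113.951,61.961) → (154.456,66.520) → (228.598,66.942) → (266.104,57.601).

Shape 2 is a open polyline drawn with `<polyline>`. Its stroke #ff00ff means score at S485, F1606. After flipping Y the toolpath is (50.337,113.329) → (298.389,9.229) → (67.923,47.567).

Shape 3 is a cubic bezier drawn with `<path>`. Its stroke #ff00ff means score at S485, F1606. After flipping Y the toolpath is (92.381,109.220) → (140.165,95.650) → (251.981,55.153) → (328.029,31.312).

Shape 4 is a quadratic bezier drawn with `<path>`. Its stroke #ff00ff means score at S485, F1606. After flipping Y the toolpath is (62.092,62.737) → (141.848,63.319) → (213.265,59.408) → (276.342,51.003).

Shape 5 is a quadratic bezier drawn with `<path>`. Its stroke #ff00ff means score at S485, F1606. After flipping Y the toolpath is (92.226,68.291) → (100.891,57.821) → (102.994,43.537) → (98.533,25.441).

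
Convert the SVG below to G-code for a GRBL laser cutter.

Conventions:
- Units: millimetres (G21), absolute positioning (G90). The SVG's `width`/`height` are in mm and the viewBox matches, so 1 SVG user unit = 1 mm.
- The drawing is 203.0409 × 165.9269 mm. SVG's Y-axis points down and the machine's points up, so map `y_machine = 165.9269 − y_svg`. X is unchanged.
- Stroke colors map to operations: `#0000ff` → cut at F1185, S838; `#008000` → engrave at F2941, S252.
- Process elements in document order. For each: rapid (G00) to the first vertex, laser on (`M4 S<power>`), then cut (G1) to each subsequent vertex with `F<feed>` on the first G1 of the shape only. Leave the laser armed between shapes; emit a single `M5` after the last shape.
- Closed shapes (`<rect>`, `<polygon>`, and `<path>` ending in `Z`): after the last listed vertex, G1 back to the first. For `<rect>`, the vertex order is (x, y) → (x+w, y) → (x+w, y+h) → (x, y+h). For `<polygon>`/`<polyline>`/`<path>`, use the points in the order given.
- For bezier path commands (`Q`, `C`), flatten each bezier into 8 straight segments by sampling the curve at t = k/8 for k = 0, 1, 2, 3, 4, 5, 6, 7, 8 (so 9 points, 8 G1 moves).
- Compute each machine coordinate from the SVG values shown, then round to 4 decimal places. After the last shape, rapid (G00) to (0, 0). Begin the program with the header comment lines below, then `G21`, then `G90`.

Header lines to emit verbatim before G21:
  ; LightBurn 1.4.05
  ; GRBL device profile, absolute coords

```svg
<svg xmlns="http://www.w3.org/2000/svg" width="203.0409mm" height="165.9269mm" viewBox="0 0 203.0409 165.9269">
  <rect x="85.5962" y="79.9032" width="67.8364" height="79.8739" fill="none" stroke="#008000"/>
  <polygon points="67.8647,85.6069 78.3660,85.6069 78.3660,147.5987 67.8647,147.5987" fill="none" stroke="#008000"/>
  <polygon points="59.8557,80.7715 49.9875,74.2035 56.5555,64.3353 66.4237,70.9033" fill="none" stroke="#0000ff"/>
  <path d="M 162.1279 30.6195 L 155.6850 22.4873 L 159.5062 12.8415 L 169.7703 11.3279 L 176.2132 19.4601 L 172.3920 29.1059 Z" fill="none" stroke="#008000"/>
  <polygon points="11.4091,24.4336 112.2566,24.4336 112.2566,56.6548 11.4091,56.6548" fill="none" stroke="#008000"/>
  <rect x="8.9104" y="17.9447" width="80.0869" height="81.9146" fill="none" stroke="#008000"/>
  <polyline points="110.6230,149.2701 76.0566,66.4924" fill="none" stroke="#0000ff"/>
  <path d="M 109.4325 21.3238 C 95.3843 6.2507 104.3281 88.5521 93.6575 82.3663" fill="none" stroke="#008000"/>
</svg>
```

1 u = 1 mm; y_m = 165.9269 − y.

[1] `<rect>` rectangle, #008000→engrave S252 F2941: (85.5962,86.0237) → (153.4326,86.0237) → (153.4326,6.1498) → (85.5962,6.1498) → (85.5962,86.0237) (closed)

[2] `<polygon>` rectangle, #008000→engrave S252 F2941: (67.8647,80.3200) → (78.3660,80.3200) → (78.3660,18.3282) → (67.8647,18.3282) → (67.8647,80.3200) (closed)

[3] `<polygon>` regular polygon, #0000ff→cut S838 F1185: (59.8557,85.1554) → (49.9875,91.7234) → (56.5555,101.5916) → (66.4237,95.0236) → (59.8557,85.1554) (closed)

[4] `<path>` regular polygon, #008000→engrave S252 F2941: (162.1279,135.3074) → (155.6850,143.4396) → (159.5062,153.0854) → (169.7703,154.5990) → (176.2132,146.4668) → (172.3920,136.8210) → (162.1279,135.3074) (closed)

[5] `<polygon>` rectangle, #008000→engrave S252 F2941: (11.4091,141.4933) → (112.2566,141.4933) → (112.2566,109.2721) → (11.4091,109.2721) → (11.4091,141.4933) (closed)

[6] `<rect>` rectangle, #008000→engrave S252 F2941: (8.9104,147.9822) → (88.9973,147.9822) → (88.9973,66.0676) → (8.9104,66.0676) → (8.9104,147.9822) (closed)

[7] `<polyline>` line segment, #0000ff→cut S838 F1185: (110.6230,16.6568) → (76.0566,99.4345)

[8] `<path>` cubic bezier, #008000→engrave S252 F2941: (109.4325,144.6031) → (105.1590,146.0541) → (102.5416,140.5543) → (101.0812,130.2818) → (100.2784,117.4146) → (99.6339,104.1308) → (98.6485,92.6085) → (96.8228,85.0258) → (93.6575,83.5606)

; LightBurn 1.4.05
; GRBL device profile, absolute coords
G21
G90
G00 X85.5962 Y86.0237
M4 S252
G1 X153.4326 Y86.0237 F2941
G1 X153.4326 Y6.1498
G1 X85.5962 Y6.1498
G1 X85.5962 Y86.0237
G00 X67.8647 Y80.3200
M4 S252
G1 X78.3660 Y80.3200 F2941
G1 X78.3660 Y18.3282
G1 X67.8647 Y18.3282
G1 X67.8647 Y80.3200
G00 X59.8557 Y85.1554
M4 S838
G1 X49.9875 Y91.7234 F1185
G1 X56.5555 Y101.5916
G1 X66.4237 Y95.0236
G1 X59.8557 Y85.1554
G00 X162.1279 Y135.3074
M4 S252
G1 X155.6850 Y143.4396 F2941
G1 X159.5062 Y153.0854
G1 X169.7703 Y154.5990
G1 X176.2132 Y146.4668
G1 X172.3920 Y136.8210
G1 X162.1279 Y135.3074
G00 X11.4091 Y141.4933
M4 S252
G1 X112.2566 Y141.4933 F2941
G1 X112.2566 Y109.2721
G1 X11.4091 Y109.2721
G1 X11.4091 Y141.4933
G00 X8.9104 Y147.9822
M4 S252
G1 X88.9973 Y147.9822 F2941
G1 X88.9973 Y66.0676
G1 X8.9104 Y66.0676
G1 X8.9104 Y147.9822
G00 X110.6230 Y16.6568
M4 S838
G1 X76.0566 Y99.4345 F1185
G00 X109.4325 Y144.6031
M4 S252
G1 X105.1590 Y146.0541 F2941
G1 X102.5416 Y140.5543
G1 X101.0812 Y130.2818
G1 X100.2784 Y117.4146
G1 X99.6339 Y104.1308
G1 X98.6485 Y92.6085
G1 X96.8228 Y85.0258
G1 X93.6575 Y83.5606
M5
G00 X0.0000 Y0.0000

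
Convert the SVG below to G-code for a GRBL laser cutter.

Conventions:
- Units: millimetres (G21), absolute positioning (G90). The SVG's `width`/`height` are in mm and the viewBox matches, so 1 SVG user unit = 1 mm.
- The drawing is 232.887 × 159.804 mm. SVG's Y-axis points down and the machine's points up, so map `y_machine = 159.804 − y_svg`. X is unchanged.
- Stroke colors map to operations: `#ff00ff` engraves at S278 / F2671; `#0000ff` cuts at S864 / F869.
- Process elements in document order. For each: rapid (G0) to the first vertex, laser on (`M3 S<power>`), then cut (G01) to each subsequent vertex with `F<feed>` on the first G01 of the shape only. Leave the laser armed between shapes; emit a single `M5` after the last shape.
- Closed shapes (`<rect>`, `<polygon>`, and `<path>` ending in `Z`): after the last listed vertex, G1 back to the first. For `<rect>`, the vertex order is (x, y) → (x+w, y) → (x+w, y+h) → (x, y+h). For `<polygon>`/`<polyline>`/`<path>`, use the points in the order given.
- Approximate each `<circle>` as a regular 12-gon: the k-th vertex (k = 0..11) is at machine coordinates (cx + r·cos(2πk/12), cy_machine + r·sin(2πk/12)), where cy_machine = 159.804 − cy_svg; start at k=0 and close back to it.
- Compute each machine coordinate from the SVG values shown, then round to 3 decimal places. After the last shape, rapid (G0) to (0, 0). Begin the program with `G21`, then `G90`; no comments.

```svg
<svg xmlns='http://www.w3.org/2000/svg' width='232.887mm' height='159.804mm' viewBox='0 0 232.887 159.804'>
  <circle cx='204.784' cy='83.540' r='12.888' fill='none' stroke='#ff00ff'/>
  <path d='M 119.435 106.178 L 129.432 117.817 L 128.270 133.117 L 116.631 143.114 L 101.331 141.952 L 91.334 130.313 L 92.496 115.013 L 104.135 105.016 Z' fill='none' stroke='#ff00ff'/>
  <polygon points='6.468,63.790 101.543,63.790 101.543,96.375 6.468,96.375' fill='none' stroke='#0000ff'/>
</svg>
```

viewBox `0 0 232.887 159.804` with mm width/height → 1 unit = 1 mm. Flip: y_m = 159.804 − y_svg.

**Shape 1** — `<circle>` circle, stroke `#ff00ff` → engrave (S278, F2671). Machine vertices: (217.672,76.264) → (215.945,82.708) → (211.228,87.425) → (204.784,89.152) → (198.340,87.425) → (193.623,82.708) → (191.896,76.264) → (193.623,69.820) → (198.340,65.103) → (204.784,63.376) → (211.228,65.103) → (215.945,69.820) → (217.672,76.264). Closed: final G1 returns to the first vertex.

**Shape 2** — `<path>` regular polygon, stroke `#ff00ff` → engrave (S278, F2671). Machine vertices: (119.435,53.626) → (129.432,41.987) → (128.270,26.687) → (116.631,16.690) → (101.331,17.852) → (91.334,29.491) → (92.496,44.791) → (104.135,54.788) → (119.435,53.626). Closed: final G1 returns to the first vertex.

**Shape 3** — `<polygon>` rectangle, stroke `#0000ff` → cut (S864, F869). Machine vertices: (6.468,96.014) → (101.543,96.014) → (101.543,63.429) → (6.468,63.429) → (6.468,96.014). Closed: final G1 returns to the first vertex.

G21
G90
G0 X217.672 Y76.264
M3 S278
G01 X215.945 Y82.708 F2671
G01 X211.228 Y87.425
G01 X204.784 Y89.152
G01 X198.340 Y87.425
G01 X193.623 Y82.708
G01 X191.896 Y76.264
G01 X193.623 Y69.820
G01 X198.340 Y65.103
G01 X204.784 Y63.376
G01 X211.228 Y65.103
G01 X215.945 Y69.820
G01 X217.672 Y76.264
G0 X119.435 Y53.626
M3 S278
G01 X129.432 Y41.987 F2671
G01 X128.270 Y26.687
G01 X116.631 Y16.690
G01 X101.331 Y17.852
G01 X91.334 Y29.491
G01 X92.496 Y44.791
G01 X104.135 Y54.788
G01 X119.435 Y53.626
G0 X6.468 Y96.014
M3 S864
G01 X101.543 Y96.014 F869
G01 X101.543 Y63.429
G01 X6.468 Y63.429
G01 X6.468 Y96.014
M5
G0 X0.000 Y0.000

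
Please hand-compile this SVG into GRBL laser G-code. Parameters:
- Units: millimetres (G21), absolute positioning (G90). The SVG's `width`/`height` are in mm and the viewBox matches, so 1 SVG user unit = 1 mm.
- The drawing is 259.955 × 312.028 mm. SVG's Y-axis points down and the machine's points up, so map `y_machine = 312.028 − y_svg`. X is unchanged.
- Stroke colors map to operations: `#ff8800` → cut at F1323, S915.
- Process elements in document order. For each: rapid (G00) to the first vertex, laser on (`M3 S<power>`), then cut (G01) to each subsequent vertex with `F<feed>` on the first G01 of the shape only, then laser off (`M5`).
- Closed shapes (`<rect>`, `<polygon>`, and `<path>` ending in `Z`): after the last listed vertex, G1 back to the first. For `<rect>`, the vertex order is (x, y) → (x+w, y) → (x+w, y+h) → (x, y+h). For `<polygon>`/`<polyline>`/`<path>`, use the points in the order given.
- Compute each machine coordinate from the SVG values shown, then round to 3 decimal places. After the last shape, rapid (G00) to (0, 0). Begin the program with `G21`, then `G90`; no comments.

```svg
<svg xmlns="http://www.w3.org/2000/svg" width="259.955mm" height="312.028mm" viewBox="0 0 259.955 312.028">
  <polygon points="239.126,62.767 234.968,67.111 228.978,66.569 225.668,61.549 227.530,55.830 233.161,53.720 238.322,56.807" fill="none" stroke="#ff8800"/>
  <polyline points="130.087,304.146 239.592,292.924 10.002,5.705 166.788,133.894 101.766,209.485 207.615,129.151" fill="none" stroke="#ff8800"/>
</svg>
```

G21
G90
G00 X239.126 Y249.261
M3 S915
G01 X234.968 Y244.917 F1323
G01 X228.978 Y245.459
G01 X225.668 Y250.479
G01 X227.530 Y256.198
G01 X233.161 Y258.308
G01 X238.322 Y255.221
G01 X239.126 Y249.261
M5
G00 X130.087 Y7.882
M3 S915
G01 X239.592 Y19.104 F1323
G01 X10.002 Y306.323
G01 X166.788 Y178.134
G01 X101.766 Y102.543
G01 X207.615 Y182.877
M5
G00 X0.000 Y0.000

1 u = 1 mm; y_m = 312.028 − y.

[1] `<polygon>` regular polygon, #ff8800→cut S915 F1323: (239.126,249.261) → (234.968,244.917) → (228.978,245.459) → (225.668,250.479) → (227.530,256.198) → (233.161,258.308) → (238.322,255.221) → (239.126,249.261) (closed)

[2] `<polyline>` open polyline, #ff8800→cut S915 F1323: (130.087,7.882) → (239.592,19.104) → (10.002,306.323) → (166.788,178.134) → (101.766,102.543) → (207.615,182.877)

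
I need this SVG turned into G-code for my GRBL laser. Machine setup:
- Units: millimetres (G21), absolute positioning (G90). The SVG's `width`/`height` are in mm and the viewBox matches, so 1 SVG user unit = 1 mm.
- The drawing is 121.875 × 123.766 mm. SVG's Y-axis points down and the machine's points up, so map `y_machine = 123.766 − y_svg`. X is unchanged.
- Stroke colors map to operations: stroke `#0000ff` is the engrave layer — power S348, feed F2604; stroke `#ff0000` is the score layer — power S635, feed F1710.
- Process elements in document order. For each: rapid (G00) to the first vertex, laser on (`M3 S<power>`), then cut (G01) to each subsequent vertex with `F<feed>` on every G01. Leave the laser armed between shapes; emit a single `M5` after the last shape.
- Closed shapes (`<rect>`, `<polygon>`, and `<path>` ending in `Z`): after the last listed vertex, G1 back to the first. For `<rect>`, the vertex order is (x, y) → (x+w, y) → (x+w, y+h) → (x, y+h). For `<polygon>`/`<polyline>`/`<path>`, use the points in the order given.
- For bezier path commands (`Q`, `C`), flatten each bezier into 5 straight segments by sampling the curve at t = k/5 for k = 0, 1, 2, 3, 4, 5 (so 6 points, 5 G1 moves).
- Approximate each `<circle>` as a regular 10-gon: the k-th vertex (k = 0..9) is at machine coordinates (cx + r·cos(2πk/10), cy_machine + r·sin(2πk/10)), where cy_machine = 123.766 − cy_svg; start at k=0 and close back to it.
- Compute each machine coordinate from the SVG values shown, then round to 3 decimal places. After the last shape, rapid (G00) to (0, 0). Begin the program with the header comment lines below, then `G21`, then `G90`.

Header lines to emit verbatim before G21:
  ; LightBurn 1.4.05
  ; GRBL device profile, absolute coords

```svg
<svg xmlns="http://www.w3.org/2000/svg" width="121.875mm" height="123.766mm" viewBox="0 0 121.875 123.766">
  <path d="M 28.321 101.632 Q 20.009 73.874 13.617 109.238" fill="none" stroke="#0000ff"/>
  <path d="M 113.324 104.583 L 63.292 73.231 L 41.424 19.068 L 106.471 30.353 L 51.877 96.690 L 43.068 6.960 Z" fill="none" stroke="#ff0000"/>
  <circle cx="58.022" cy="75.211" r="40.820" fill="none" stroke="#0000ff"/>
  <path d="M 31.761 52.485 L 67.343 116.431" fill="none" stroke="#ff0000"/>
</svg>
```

viewBox `0 0 121.875 123.766` with mm width/height → 1 unit = 1 mm. Flip: y_m = 123.766 − y_svg.

**Shape 1** — `<path>` quadratic bezier, stroke `#0000ff` → engrave (S348, F2604). Control points (SVG): P0=(28.321,101.632), P1=(20.009,73.874), P2=(13.617,109.238); sampled at t=k/5. Machine vertices: (28.321,22.134) → (25.073,30.712) → (21.979,34.241) → (19.038,32.720) → (16.251,26.149) → (13.617,14.528). Open path.

**Shape 2** — `<path>` closed polygon, stroke `#ff0000` → score (S635, F1710). Machine vertices: (113.324,19.183) → (63.292,50.535) → (41.424,104.698) → (106.471,93.413) → (51.877,27.076) → (43.068,116.806) → (113.324,19.183). Closed: final G1 returns to the first vertex.

**Shape 3** — `<circle>` circle, stroke `#0000ff` → engrave (S348, F2604). Machine vertices: (98.842,48.555) → (91.046,72.548) → (70.636,87.377) → (45.408,87.377) → (24.998,72.548) → (17.202,48.555) → (24.998,24.562) → (45.408,9.733) → (70.636,9.733) → (91.046,24.562) → (98.842,48.555). Closed: final G1 returns to the first vertex.

**Shape 4** — `<path>` line segment, stroke `#ff0000` → score (S635, F1710). Machine vertices: (31.761,71.281) → (67.343,7.335). Open path.

; LightBurn 1.4.05
; GRBL device profile, absolute coords
G21
G90
G00 X28.321 Y22.134
M3 S348
G01 X25.073 Y30.712 F2604
G01 X21.979 Y34.241 F2604
G01 X19.038 Y32.720 F2604
G01 X16.251 Y26.149 F2604
G01 X13.617 Y14.528 F2604
G00 X113.324 Y19.183
M3 S635
G01 X63.292 Y50.535 F1710
G01 X41.424 Y104.698 F1710
G01 X106.471 Y93.413 F1710
G01 X51.877 Y27.076 F1710
G01 X43.068 Y116.806 F1710
G01 X113.324 Y19.183 F1710
G00 X98.842 Y48.555
M3 S348
G01 X91.046 Y72.548 F2604
G01 X70.636 Y87.377 F2604
G01 X45.408 Y87.377 F2604
G01 X24.998 Y72.548 F2604
G01 X17.202 Y48.555 F2604
G01 X24.998 Y24.562 F2604
G01 X45.408 Y9.733 F2604
G01 X70.636 Y9.733 F2604
G01 X91.046 Y24.562 F2604
G01 X98.842 Y48.555 F2604
G00 X31.761 Y71.281
M3 S635
G01 X67.343 Y7.335 F1710
M5
G00 X0.000 Y0.000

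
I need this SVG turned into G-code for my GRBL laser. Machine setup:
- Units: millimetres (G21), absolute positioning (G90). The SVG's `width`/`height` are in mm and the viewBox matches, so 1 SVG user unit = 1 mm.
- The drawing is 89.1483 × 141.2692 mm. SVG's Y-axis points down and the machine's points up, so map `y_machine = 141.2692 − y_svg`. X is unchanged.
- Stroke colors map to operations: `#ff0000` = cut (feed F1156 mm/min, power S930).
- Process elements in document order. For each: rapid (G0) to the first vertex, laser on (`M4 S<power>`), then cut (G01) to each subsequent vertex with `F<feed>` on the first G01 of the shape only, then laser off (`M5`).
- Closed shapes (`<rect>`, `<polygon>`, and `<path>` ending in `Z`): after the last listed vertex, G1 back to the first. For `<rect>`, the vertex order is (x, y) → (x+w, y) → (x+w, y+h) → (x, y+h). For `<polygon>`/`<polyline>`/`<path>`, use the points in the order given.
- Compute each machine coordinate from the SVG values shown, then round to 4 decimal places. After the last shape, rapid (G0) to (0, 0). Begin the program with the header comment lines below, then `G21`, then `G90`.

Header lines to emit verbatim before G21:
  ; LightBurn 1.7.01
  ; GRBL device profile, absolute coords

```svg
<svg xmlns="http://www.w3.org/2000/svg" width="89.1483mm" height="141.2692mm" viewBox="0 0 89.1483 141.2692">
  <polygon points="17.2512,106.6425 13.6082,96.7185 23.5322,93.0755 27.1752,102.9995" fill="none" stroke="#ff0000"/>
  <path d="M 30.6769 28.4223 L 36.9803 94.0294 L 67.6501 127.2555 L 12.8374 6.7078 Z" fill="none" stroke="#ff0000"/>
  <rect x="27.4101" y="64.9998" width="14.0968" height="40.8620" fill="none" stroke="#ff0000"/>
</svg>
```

viewBox `0 0 89.1483 141.2692` with mm width/height → 1 unit = 1 mm. Flip: y_m = 141.2692 − y_svg.

**Shape 1** — `<polygon>` regular polygon, stroke `#ff0000` → cut (S930, F1156). Machine vertices: (17.2512,34.6267) → (13.6082,44.5507) → (23.5322,48.1937) → (27.1752,38.2697) → (17.2512,34.6267). Closed: final G1 returns to the first vertex.

**Shape 2** — `<path>` closed polygon, stroke `#ff0000` → cut (S930, F1156). Machine vertices: (30.6769,112.8469) → (36.9803,47.2398) → (67.6501,14.0137) → (12.8374,134.5614) → (30.6769,112.8469). Closed: final G1 returns to the first vertex.

**Shape 3** — `<rect>` rectangle, stroke `#ff0000` → cut (S930, F1156). Machine vertices: (27.4101,76.2694) → (41.5069,76.2694) → (41.5069,35.4074) → (27.4101,35.4074) → (27.4101,76.2694). Closed: final G1 returns to the first vertex.

; LightBurn 1.7.01
; GRBL device profile, absolute coords
G21
G90
G0 X17.2512 Y34.6267
M4 S930
G01 X13.6082 Y44.5507 F1156
G01 X23.5322 Y48.1937
G01 X27.1752 Y38.2697
G01 X17.2512 Y34.6267
M5
G0 X30.6769 Y112.8469
M4 S930
G01 X36.9803 Y47.2398 F1156
G01 X67.6501 Y14.0137
G01 X12.8374 Y134.5614
G01 X30.6769 Y112.8469
M5
G0 X27.4101 Y76.2694
M4 S930
G01 X41.5069 Y76.2694 F1156
G01 X41.5069 Y35.4074
G01 X27.4101 Y35.4074
G01 X27.4101 Y76.2694
M5
G0 X0.0000 Y0.0000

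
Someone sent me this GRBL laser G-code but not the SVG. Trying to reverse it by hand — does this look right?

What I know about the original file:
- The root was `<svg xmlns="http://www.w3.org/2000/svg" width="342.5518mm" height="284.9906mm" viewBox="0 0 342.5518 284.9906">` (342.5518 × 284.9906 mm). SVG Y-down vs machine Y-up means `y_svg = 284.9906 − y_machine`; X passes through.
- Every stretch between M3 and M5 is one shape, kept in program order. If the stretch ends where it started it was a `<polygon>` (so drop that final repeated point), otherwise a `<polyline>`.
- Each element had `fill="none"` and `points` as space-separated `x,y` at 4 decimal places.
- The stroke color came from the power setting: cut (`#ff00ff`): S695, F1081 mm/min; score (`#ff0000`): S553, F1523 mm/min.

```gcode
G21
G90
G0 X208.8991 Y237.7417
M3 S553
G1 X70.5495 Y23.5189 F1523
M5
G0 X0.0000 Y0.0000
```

Each laser-on run becomes one SVG element. Flip Y back into SVG space with y_svg = 284.9906 − y_machine. Every run uses S553, so all elements get stroke `#ff0000` (score).

Run 1: The run is open, so emit a `<polyline>` with points (Y-flipped): 208.8991,47.2489 70.5495,261.4717.

<svg xmlns="http://www.w3.org/2000/svg" width="342.5518mm" height="284.9906mm" viewBox="0 0 342.5518 284.9906">
  <polyline points="208.8991,47.2489 70.5495,261.4717" fill="none" stroke="#ff0000"/>
</svg>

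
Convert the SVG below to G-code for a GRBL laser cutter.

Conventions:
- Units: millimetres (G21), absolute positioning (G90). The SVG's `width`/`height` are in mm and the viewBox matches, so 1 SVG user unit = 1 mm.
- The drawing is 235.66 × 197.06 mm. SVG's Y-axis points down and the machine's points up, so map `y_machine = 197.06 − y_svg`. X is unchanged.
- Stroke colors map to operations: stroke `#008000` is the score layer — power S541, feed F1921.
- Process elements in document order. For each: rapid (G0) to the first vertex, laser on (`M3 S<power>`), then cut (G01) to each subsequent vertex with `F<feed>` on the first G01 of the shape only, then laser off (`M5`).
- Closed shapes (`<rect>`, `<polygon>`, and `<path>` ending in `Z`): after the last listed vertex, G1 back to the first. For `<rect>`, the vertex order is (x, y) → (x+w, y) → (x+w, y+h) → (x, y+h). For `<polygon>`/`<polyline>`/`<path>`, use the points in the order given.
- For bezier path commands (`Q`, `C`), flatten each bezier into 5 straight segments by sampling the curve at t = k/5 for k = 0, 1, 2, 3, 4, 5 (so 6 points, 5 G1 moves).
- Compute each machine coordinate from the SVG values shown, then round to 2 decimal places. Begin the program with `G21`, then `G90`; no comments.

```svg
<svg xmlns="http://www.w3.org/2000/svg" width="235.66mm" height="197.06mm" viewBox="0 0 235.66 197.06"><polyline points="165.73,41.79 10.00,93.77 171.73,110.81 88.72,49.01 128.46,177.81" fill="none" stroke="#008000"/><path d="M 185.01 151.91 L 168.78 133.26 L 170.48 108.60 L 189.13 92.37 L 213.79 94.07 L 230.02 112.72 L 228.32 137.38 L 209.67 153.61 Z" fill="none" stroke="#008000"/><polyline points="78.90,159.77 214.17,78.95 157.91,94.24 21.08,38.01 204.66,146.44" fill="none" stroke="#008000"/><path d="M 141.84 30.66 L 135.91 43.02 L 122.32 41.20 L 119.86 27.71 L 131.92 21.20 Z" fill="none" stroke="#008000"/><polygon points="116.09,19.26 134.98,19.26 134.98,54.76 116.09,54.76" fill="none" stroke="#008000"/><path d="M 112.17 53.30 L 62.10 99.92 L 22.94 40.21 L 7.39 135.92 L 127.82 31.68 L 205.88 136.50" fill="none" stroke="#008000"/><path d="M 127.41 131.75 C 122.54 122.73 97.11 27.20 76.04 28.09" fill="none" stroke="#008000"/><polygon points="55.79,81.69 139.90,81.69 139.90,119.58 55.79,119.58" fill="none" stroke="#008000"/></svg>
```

Since the viewBox matches the mm dimensions, user units are millimetres directly. The only transform is the Y-flip y_m = 197.06 − y_svg.

Shape 1 is a open polyline drawn with `<polyline>`. Its stroke #008000 means score at S541, F1921. After flipping Y the toolpath is (165.73,155.27) → (10.00,103.29) → (171.73,86.25) → (88.72,148.05) → (128.46,19.25).

Shape 2 is a regular polygon drawn with `<path>`. Its stroke #008000 means score at S541, F1921. After flipping Y the toolpath is (185.01,45.15) → (168.78,63.80) → (170.48,88.46) → (189.13,104.69) → (213.79,102.99) → (230.02,84.34) → (228.32,59.68) → (209.67,43.45) → (185.01,45.15), returning to the start.

Shape 3 is a open polyline drawn with `<polyline>`. Its stroke #008000 means score at S541, F1921. After flipping Y the toolpath is (78.90,37.29) → (214.17,118.11) → (157.91,102.82) → (21.08,159.05) → (204.66,50.62).

Shape 4 is a regular polygon drawn with `<path>`. Its stroke #008000 means score at S541, F1921. After flipping Y the toolpath is (141.84,166.40) → (135.91,154.04) → (122.32,155.86) → (119.86,169.35) → (131.92,175.86) → (141.84,166.40), returning to the start.

Shape 5 is a rectangle drawn with `<polygon>`. Its stroke #008000 means score at S541, F1921. After flipping Y the toolpath is (116.09,177.80) → (134.98,177.80) → (134.98,142.30) → (116.09,142.30) → (116.09,177.80), returning to the start.

Shape 6 is a open polyline drawn with `<path>`. Its stroke #008000 means score at S541, F1921. After flipping Y the toolpath is (112.17,143.76) → (62.10,97.14) → (22.94,156.85) → (7.39,61.14) → (127.82,165.38) → (205.88,60.56).

Shape 7 is a cubic bezier drawn with `<path>`. Its stroke #008000 means score at S541, F1921. After flipping Y the toolpath is (127.41,65.31) → (122.22,79.64) → (113.29,105.95) → (101.82,135.46) → (89.01,159.40) → (76.04,168.97).

Shape 8 is a rectangle drawn with `<polygon>`. Its stroke #008000 means score at S541, F1921. After flipping Y the toolpath is (55.79,115.37) → (139.90,115.37) → (139.90,77.48) → (55.79,77.48) → (55.79,115.37), returning to the start.

G21
G90
G0 X165.73 Y155.27
M3 S541
G01 X10.00 Y103.29 F1921
G01 X171.73 Y86.25
G01 X88.72 Y148.05
G01 X128.46 Y19.25
M5
G0 X185.01 Y45.15
M3 S541
G01 X168.78 Y63.80 F1921
G01 X170.48 Y88.46
G01 X189.13 Y104.69
G01 X213.79 Y102.99
G01 X230.02 Y84.34
G01 X228.32 Y59.68
G01 X209.67 Y43.45
G01 X185.01 Y45.15
M5
G0 X78.90 Y37.29
M3 S541
G01 X214.17 Y118.11 F1921
G01 X157.91 Y102.82
G01 X21.08 Y159.05
G01 X204.66 Y50.62
M5
G0 X141.84 Y166.40
M3 S541
G01 X135.91 Y154.04 F1921
G01 X122.32 Y155.86
G01 X119.86 Y169.35
G01 X131.92 Y175.86
G01 X141.84 Y166.40
M5
G0 X116.09 Y177.80
M3 S541
G01 X134.98 Y177.80 F1921
G01 X134.98 Y142.30
G01 X116.09 Y142.30
G01 X116.09 Y177.80
M5
G0 X112.17 Y143.76
M3 S541
G01 X62.10 Y97.14 F1921
G01 X22.94 Y156.85
G01 X7.39 Y61.14
G01 X127.82 Y165.38
G01 X205.88 Y60.56
M5
G0 X127.41 Y65.31
M3 S541
G01 X122.22 Y79.64 F1921
G01 X113.29 Y105.95
G01 X101.82 Y135.46
G01 X89.01 Y159.40
G01 X76.04 Y168.97
M5
G0 X55.79 Y115.37
M3 S541
G01 X139.90 Y115.37 F1921
G01 X139.90 Y77.48
G01 X55.79 Y77.48
G01 X55.79 Y115.37
M5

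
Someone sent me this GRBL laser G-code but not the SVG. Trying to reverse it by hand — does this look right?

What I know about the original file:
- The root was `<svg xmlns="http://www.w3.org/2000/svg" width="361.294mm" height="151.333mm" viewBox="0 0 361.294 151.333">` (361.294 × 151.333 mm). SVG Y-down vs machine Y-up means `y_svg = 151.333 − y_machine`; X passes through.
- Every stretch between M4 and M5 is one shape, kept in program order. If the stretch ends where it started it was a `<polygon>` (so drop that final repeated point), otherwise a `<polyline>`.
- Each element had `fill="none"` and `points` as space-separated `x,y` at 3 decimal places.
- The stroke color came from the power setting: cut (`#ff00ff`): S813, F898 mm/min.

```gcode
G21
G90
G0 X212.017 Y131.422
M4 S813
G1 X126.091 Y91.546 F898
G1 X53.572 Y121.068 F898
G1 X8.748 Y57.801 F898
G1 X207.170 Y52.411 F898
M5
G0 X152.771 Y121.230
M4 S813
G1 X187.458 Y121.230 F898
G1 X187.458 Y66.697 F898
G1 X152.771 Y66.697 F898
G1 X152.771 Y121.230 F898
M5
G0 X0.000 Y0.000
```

<svg xmlns="http://www.w3.org/2000/svg" width="361.294mm" height="151.333mm" viewBox="0 0 361.294 151.333">
  <polyline points="212.017,19.911 126.091,59.787 53.572,30.265 8.748,93.532 207.170,98.922" fill="none" stroke="#ff00ff"/>
  <polygon points="152.771,30.103 187.458,30.103 187.458,84.636 152.771,84.636" fill="none" stroke="#ff00ff"/>
</svg>

y_svg = 151.333 − y_m. Every run uses S813, so all elements get stroke `#ff00ff` (cut).

[1] open run; points: 212.017,19.911 126.091,59.787 53.572,30.265 8.748,93.532 207.170,98.922

[2] closed run; points: 152.771,30.103 187.458,30.103 187.458,84.636 152.771,84.636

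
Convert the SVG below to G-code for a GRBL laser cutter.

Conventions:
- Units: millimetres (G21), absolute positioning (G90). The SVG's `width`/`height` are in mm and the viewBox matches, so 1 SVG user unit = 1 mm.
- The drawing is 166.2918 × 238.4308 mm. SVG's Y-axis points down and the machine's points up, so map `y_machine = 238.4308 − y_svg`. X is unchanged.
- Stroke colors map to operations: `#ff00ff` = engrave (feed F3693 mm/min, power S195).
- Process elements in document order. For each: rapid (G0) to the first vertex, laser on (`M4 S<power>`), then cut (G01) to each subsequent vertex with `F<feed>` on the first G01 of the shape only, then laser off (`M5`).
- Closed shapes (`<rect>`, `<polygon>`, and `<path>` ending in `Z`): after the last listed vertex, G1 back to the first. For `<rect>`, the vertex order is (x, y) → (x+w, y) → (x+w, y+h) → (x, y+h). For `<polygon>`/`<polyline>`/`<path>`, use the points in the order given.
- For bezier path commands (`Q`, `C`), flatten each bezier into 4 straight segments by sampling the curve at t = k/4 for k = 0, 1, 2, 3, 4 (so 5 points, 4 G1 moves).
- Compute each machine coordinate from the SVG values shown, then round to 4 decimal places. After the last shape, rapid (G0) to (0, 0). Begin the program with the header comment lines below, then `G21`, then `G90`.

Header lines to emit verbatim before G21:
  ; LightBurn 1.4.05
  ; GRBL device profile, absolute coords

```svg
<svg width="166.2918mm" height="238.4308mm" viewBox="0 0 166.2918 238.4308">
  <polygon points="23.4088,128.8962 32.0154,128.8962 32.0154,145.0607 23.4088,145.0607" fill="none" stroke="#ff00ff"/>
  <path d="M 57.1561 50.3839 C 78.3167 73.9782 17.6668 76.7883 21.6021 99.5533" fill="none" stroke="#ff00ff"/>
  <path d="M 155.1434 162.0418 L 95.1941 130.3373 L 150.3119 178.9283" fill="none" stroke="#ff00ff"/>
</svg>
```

; LightBurn 1.4.05
; GRBL device profile, absolute coords
G21
G90
G0 X23.4088 Y109.5346
M4 S195
G01 X32.0154 Y109.5346 F3693
G01 X32.0154 Y93.3701
G01 X23.4088 Y93.3701
G01 X23.4088 Y109.5346
M5
G0 X57.1561 Y188.0469
M4 S195
G01 X59.9745 Y173.6117 F3693
G01 X45.8386 Y163.1512
G01 X28.4729 Y152.8463
G01 X21.6021 Y138.8775
M5
G0 X155.1434 Y76.3890
M4 S195
G01 X95.1941 Y108.0935 F3693
G01 X150.3119 Y59.5025
M5
G0 X0.0000 Y0.0000

1 u = 1 mm; y_m = 238.4308 − y.

[1] `<polygon>` rectangle, #ff00ff→engrave S195 F3693: (23.4088,109.5346) → (32.0154,109.5346) → (32.0154,93.3701) → (23.4088,93.3701) → (23.4088,109.5346) (closed)

[2] `<path>` cubic bezier, #ff00ff→engrave S195 F3693: (57.1561,188.0469) → (59.9745,173.6117) → (45.8386,163.1512) → (28.4729,152.8463) → (21.6021,138.8775)

[3] `<path>` open polyline, #ff00ff→engrave S195 F3693: (155.1434,76.3890) → (95.1941,108.0935) → (150.3119,59.5025)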